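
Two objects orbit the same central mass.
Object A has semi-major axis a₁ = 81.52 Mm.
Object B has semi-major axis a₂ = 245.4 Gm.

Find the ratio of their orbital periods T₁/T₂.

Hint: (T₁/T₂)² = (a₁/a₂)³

Convert to SI: a₁ = 81.52 Mm = 8.152e+07 m; a₂ = 245.4 Gm = 2.454e+11 m.
From Kepler's third law, (T₁/T₂)² = (a₁/a₂)³, so T₁/T₂ = (a₁/a₂)^(3/2).
a₁/a₂ = 8.152e+07 / 2.454e+11 = 0.000332192.
T₁/T₂ = (0.000332192)^(3/2) ≈ 6.055e-06.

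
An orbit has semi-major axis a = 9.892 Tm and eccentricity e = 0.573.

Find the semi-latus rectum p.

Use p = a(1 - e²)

Convert to SI: a = 9.892 Tm = 9.892e+12 m.
p = a (1 − e²).
p = 9.892e+12 · (1 − (0.573)²) = 9.892e+12 · 0.671671 ≈ 6.644e+12 m = 6.644 Tm.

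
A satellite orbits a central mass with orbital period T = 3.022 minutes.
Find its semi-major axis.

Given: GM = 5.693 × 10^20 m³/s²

Convert to SI: T = 3.022 minutes = 181.32 s.
Invert Kepler's third law: a = (GM · T² / (4π²))^(1/3).
Substituting T = 181.32 s and GM = 5.693e+20 m³/s²:
a = (5.693e+20 · (181.32)² / (4π²))^(1/3) m
a ≈ 7.798e+07 m = 7.798 × 10^7 m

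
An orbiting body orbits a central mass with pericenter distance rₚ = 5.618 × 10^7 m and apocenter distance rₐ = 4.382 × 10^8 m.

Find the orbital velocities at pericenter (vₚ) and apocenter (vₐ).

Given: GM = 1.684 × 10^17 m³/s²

Use the vis-viva equation v² = GM(2/r − 1/a) with a = (rₚ + rₐ)/2 = (5.618e+07 + 4.382e+08)/2 = 2.4719e+08 m.
vₚ = √(GM · (2/rₚ − 1/a)) = √(1.684e+17 · (2/5.618e+07 − 1/2.4719e+08)) m/s ≈ 7.29e+04 m/s = 72.9 km/s.
vₐ = √(GM · (2/rₐ − 1/a)) = √(1.684e+17 · (2/4.382e+08 − 1/2.4719e+08)) m/s ≈ 9346 m/s = 9.346 km/s.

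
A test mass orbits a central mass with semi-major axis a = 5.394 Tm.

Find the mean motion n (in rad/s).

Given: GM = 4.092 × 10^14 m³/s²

Convert to SI: a = 5.394 Tm = 5.394e+12 m.
n = √(GM / a³).
n = √(4.092e+14 / (5.394e+12)³) rad/s ≈ 1.615e-12 rad/s.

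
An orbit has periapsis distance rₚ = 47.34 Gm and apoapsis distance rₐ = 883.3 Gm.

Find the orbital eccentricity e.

Convert to SI: rₚ = 47.34 Gm = 4.734e+10 m; rₐ = 883.3 Gm = 8.833e+11 m.
e = (rₐ − rₚ) / (rₐ + rₚ).
e = (8.833e+11 − 4.734e+10) / (8.833e+11 + 4.734e+10) = 8.3596e+11 / 9.3064e+11 ≈ 0.8983.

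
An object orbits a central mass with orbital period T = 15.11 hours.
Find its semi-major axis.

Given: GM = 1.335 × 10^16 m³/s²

Convert to SI: T = 15.11 hours = 54396 s.
Invert Kepler's third law: a = (GM · T² / (4π²))^(1/3).
Substituting T = 54396 s and GM = 1.335e+16 m³/s²:
a = (1.335e+16 · (54396)² / (4π²))^(1/3) m
a ≈ 1e+08 m = 100 Mm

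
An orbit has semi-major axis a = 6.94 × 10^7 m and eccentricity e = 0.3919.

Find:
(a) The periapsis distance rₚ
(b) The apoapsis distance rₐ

(a) rₚ = a(1 − e) = 6.94e+07 · (1 − 0.3919) = 6.94e+07 · 0.6081 ≈ 4.22e+07 m = 4.22 × 10^7 m.
(b) rₐ = a(1 + e) = 6.94e+07 · (1 + 0.3919) = 6.94e+07 · 1.3919 ≈ 9.66e+07 m = 9.66 × 10^7 m.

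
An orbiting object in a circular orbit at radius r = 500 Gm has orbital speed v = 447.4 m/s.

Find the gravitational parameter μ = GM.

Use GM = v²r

Convert to SI: r = 500 Gm = 5e+11 m.
For a circular orbit v² = GM/r, so GM = v² · r.
GM = (447.4)² · 5e+11 m³/s² ≈ 1.001e+17 m³/s² = 1.001 × 10^17 m³/s².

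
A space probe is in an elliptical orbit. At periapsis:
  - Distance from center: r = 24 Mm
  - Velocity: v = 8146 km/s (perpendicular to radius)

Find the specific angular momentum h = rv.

Convert to SI: r = 24 Mm = 2.4e+07 m; v = 8146 km/s = 8.146e+06 m/s.
With v perpendicular to r, h = r · v.
h = 2.4e+07 · 8.146e+06 m²/s ≈ 1.955e+14 m²/s.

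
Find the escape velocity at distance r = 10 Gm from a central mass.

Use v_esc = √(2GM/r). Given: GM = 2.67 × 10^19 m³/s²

Convert to SI: r = 10 Gm = 1e+10 m.
Escape velocity comes from setting total energy to zero: ½v² − GM/r = 0 ⇒ v_esc = √(2GM / r).
v_esc = √(2 · 2.67e+19 / 1e+10) m/s ≈ 7.308e+04 m/s = 73.08 km/s.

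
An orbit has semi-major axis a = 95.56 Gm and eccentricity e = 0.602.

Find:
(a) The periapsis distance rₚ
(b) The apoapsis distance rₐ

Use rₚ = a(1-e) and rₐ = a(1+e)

Convert to SI: a = 95.56 Gm = 9.556e+10 m.
(a) rₚ = a(1 − e) = 9.556e+10 · (1 − 0.602) = 9.556e+10 · 0.398 ≈ 3.803e+10 m = 38.03 Gm.
(b) rₐ = a(1 + e) = 9.556e+10 · (1 + 0.602) = 9.556e+10 · 1.602 ≈ 1.531e+11 m = 153.1 Gm.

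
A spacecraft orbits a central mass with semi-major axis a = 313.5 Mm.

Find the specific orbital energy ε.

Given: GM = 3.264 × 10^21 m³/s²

Convert to SI: a = 313.5 Mm = 3.135e+08 m.
ε = −GM / (2a).
ε = −3.264e+21 / (2 · 3.135e+08) J/kg ≈ -5.206e+12 J/kg = -5206 GJ/kg.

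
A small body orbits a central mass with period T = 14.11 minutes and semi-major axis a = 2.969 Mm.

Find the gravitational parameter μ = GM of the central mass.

Convert to SI: T = 14.11 minutes = 846.6 s; a = 2.969 Mm = 2.969e+06 m.
GM = 4π² · a³ / T².
GM = 4π² · (2.969e+06)³ / (846.6)² m³/s² ≈ 1.442e+15 m³/s² = 1.442 × 10^15 m³/s².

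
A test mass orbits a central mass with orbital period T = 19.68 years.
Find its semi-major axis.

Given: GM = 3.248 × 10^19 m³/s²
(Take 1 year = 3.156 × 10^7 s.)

Convert to SI: T = 19.68 years = 6.21101e+08 s.
Invert Kepler's third law: a = (GM · T² / (4π²))^(1/3).
Substituting T = 6.21101e+08 s and GM = 3.248e+19 m³/s²:
a = (3.248e+19 · (6.21101e+08)² / (4π²))^(1/3) m
a ≈ 6.821e+11 m = 682.1 Gm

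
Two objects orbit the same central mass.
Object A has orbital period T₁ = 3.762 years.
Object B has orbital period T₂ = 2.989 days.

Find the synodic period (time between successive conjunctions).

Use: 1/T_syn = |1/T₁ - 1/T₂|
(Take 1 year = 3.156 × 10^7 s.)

Convert to SI: T₁ = 3.762 years = 1.18729e+08 s; T₂ = 2.989 days = 258250 s.
T_syn = |T₁ · T₂ / (T₁ − T₂)|.
T_syn = |1.18729e+08 · 258250 / (1.18729e+08 − 258250)| s ≈ 2.588e+05 s = 2.996 days.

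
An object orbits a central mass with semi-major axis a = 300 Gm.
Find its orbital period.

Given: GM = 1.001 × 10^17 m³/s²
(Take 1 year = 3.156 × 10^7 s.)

Convert to SI: a = 300 Gm = 3e+11 m.
Kepler's third law: T = 2π √(a³ / GM).
Substituting a = 3e+11 m and GM = 1.001e+17 m³/s²:
T = 2π √((3e+11)³ / 1.001e+17) s
T ≈ 3.263e+09 s = 103.4 years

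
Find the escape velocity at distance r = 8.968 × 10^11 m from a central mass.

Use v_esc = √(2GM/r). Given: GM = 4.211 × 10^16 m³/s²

Escape velocity comes from setting total energy to zero: ½v² − GM/r = 0 ⇒ v_esc = √(2GM / r).
v_esc = √(2 · 4.211e+16 / 8.968e+11) m/s ≈ 306.5 m/s = 306.5 m/s.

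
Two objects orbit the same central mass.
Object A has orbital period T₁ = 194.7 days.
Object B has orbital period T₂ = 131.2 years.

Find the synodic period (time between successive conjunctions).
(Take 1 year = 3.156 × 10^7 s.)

Convert to SI: T₁ = 194.7 days = 1.68221e+07 s; T₂ = 131.2 years = 4.14067e+09 s.
T_syn = |T₁ · T₂ / (T₁ − T₂)|.
T_syn = |1.68221e+07 · 4.14067e+09 / (1.68221e+07 − 4.14067e+09)| s ≈ 1.689e+07 s = 195.5 days.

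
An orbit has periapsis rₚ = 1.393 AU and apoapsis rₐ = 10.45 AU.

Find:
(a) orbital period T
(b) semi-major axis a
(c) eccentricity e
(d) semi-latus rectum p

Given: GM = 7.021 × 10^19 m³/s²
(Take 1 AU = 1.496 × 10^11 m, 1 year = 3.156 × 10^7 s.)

Convert to SI: rₚ = 1.393 AU = 2.08393e+11 m; rₐ = 10.45 AU = 1.56332e+12 m.
(a) With a = (rₚ + rₐ)/2 = 8.85856e+11 m, T = 2π √(a³/GM) = 2π √((8.85856e+11)³/7.021e+19) s ≈ 6.252e+08 s
(b) a = (rₚ + rₐ)/2 = (2.08393e+11 + 1.56332e+12)/2 ≈ 8.859e+11 m
(c) e = (rₐ − rₚ)/(rₐ + rₚ) = (1.56332e+12 − 2.08393e+11)/(1.56332e+12 + 2.08393e+11) ≈ 0.7648
(d) From a = (rₚ + rₐ)/2 = 8.85856e+11 m and e = (rₐ − rₚ)/(rₐ + rₚ) = 0.764756, p = a(1 − e²) = 8.85856e+11 · (1 − (0.764756)²) ≈ 3.678e+11 m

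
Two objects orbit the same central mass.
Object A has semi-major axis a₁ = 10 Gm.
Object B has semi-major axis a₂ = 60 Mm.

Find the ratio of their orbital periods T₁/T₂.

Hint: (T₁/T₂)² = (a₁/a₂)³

Convert to SI: a₁ = 10 Gm = 1e+10 m; a₂ = 60 Mm = 6e+07 m.
From Kepler's third law, (T₁/T₂)² = (a₁/a₂)³, so T₁/T₂ = (a₁/a₂)^(3/2).
a₁/a₂ = 1e+10 / 6e+07 = 166.667.
T₁/T₂ = (166.667)^(3/2) ≈ 2152.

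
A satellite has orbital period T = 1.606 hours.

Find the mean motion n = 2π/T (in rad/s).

Convert to SI: T = 1.606 hours = 5781.6 s.
n = 2π / T.
n = 2π / 5781.6 s ≈ 0.001087 rad/s.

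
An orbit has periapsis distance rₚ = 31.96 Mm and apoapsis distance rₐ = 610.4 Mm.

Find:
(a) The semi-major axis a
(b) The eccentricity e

Convert to SI: rₚ = 31.96 Mm = 3.196e+07 m; rₐ = 610.4 Mm = 6.104e+08 m.
(a) a = (rₚ + rₐ) / 2 = (3.196e+07 + 6.104e+08) / 2 ≈ 3.212e+08 m = 321.2 Mm.
(b) e = (rₐ − rₚ) / (rₐ + rₚ) = (6.104e+08 − 3.196e+07) / (6.104e+08 + 3.196e+07) ≈ 0.9005.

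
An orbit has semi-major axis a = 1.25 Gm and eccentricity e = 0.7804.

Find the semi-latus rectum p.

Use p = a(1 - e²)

Convert to SI: a = 1.25 Gm = 1.25e+09 m.
p = a (1 − e²).
p = 1.25e+09 · (1 − (0.7804)²) = 1.25e+09 · 0.390976 ≈ 4.887e+08 m = 488.7 Mm.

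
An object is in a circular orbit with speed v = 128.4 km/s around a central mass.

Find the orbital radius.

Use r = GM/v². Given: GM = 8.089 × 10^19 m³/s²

Convert to SI: v = 128.4 km/s = 128400 m/s.
For a circular orbit, v² = GM / r, so r = GM / v².
r = 8.089e+19 / (128400)² m ≈ 4.906e+09 m = 4.906 Gm.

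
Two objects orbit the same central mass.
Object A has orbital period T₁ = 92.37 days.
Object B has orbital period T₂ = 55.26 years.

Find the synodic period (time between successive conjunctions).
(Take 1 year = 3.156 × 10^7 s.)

Convert to SI: T₁ = 92.37 days = 7.98077e+06 s; T₂ = 55.26 years = 1.74401e+09 s.
T_syn = |T₁ · T₂ / (T₁ − T₂)|.
T_syn = |7.98077e+06 · 1.74401e+09 / (7.98077e+06 − 1.74401e+09)| s ≈ 8.017e+06 s = 92.79 days.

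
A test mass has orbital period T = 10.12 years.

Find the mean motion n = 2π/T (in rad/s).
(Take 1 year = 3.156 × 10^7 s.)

Convert to SI: T = 10.12 years = 3.19387e+08 s.
n = 2π / T.
n = 2π / 3.19387e+08 s ≈ 1.967e-08 rad/s.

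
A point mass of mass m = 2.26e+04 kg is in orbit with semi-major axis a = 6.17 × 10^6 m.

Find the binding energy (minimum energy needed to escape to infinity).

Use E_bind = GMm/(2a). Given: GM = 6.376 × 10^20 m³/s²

Total orbital energy is E = −GMm/(2a); binding energy is E_bind = −E = GMm/(2a).
E_bind = 6.376e+20 · 2.26e+04 / (2 · 6.17e+06) J ≈ 1.168e+18 J = 1.168 EJ.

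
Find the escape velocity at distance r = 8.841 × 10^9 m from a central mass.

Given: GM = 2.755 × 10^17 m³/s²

Escape velocity comes from setting total energy to zero: ½v² − GM/r = 0 ⇒ v_esc = √(2GM / r).
v_esc = √(2 · 2.755e+17 / 8.841e+09) m/s ≈ 7895 m/s = 7.895 km/s.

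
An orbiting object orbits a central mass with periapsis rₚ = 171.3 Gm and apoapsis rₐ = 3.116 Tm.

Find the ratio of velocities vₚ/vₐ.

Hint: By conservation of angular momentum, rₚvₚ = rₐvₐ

Convert to SI: rₚ = 171.3 Gm = 1.713e+11 m; rₐ = 3.116 Tm = 3.116e+12 m.
Conservation of angular momentum gives rₚvₚ = rₐvₐ, so vₚ/vₐ = rₐ/rₚ.
vₚ/vₐ = 3.116e+12 / 1.713e+11 ≈ 18.19.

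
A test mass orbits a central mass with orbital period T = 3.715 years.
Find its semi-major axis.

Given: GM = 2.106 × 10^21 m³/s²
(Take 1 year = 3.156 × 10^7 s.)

Convert to SI: T = 3.715 years = 1.17245e+08 s.
Invert Kepler's third law: a = (GM · T² / (4π²))^(1/3).
Substituting T = 1.17245e+08 s and GM = 2.106e+21 m³/s²:
a = (2.106e+21 · (1.17245e+08)² / (4π²))^(1/3) m
a ≈ 9.018e+11 m = 9.018 × 10^11 m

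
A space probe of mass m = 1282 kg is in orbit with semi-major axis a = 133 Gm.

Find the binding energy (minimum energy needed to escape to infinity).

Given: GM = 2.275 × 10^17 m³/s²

Convert to SI: a = 133 Gm = 1.33e+11 m.
Total orbital energy is E = −GMm/(2a); binding energy is E_bind = −E = GMm/(2a).
E_bind = 2.275e+17 · 1282 / (2 · 1.33e+11) J ≈ 1.096e+09 J = 1.096 GJ.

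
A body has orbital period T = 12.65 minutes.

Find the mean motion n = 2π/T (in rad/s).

Convert to SI: T = 12.65 minutes = 759 s.
n = 2π / T.
n = 2π / 759 s ≈ 0.008278 rad/s.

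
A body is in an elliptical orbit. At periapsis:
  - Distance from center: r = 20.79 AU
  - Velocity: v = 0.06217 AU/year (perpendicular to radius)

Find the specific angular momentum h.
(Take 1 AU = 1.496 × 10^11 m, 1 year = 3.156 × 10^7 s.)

Convert to SI: r = 20.79 AU = 3.11018e+12 m; v = 0.06217 AU/year = 294.697 m/s.
With v perpendicular to r, h = r · v.
h = 3.11018e+12 · 294.697 m²/s ≈ 9.166e+14 m²/s.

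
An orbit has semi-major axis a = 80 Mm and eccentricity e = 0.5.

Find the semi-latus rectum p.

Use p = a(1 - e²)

Convert to SI: a = 80 Mm = 8e+07 m.
p = a (1 − e²).
p = 8e+07 · (1 − (0.5)²) = 8e+07 · 0.75 ≈ 6e+07 m = 60 Mm.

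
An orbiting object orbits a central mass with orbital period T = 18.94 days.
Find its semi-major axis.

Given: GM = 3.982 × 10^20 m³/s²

Convert to SI: T = 18.94 days = 1.63642e+06 s.
Invert Kepler's third law: a = (GM · T² / (4π²))^(1/3).
Substituting T = 1.63642e+06 s and GM = 3.982e+20 m³/s²:
a = (3.982e+20 · (1.63642e+06)² / (4π²))^(1/3) m
a ≈ 3e+10 m = 30 Gm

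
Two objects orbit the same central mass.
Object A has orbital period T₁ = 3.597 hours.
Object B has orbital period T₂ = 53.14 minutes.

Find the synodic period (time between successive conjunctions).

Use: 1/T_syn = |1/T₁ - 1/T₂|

Convert to SI: T₁ = 3.597 hours = 12949.2 s; T₂ = 53.14 minutes = 3188.4 s.
T_syn = |T₁ · T₂ / (T₁ − T₂)|.
T_syn = |12949.2 · 3188.4 / (12949.2 − 3188.4)| s ≈ 4230 s = 1.175 hours.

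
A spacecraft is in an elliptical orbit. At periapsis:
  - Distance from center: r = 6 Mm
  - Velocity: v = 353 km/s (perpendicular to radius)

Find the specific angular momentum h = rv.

Convert to SI: r = 6 Mm = 6e+06 m; v = 353 km/s = 353000 m/s.
With v perpendicular to r, h = r · v.
h = 6e+06 · 353000 m²/s ≈ 2.118e+12 m²/s.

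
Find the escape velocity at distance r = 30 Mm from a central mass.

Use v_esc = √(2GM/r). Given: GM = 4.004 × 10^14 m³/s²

Convert to SI: r = 30 Mm = 3e+07 m.
Escape velocity comes from setting total energy to zero: ½v² − GM/r = 0 ⇒ v_esc = √(2GM / r).
v_esc = √(2 · 4.004e+14 / 3e+07) m/s ≈ 5167 m/s = 5.167 km/s.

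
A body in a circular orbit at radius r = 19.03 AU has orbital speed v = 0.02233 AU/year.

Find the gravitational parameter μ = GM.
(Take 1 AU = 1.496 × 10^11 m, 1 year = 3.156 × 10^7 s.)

Convert to SI: r = 19.03 AU = 2.84689e+12 m; v = 0.02233 AU/year = 105.848 m/s.
For a circular orbit v² = GM/r, so GM = v² · r.
GM = (105.848)² · 2.84689e+12 m³/s² ≈ 3.19e+16 m³/s² = 3.19 × 10^16 m³/s².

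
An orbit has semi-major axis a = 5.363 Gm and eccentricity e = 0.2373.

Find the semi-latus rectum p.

Convert to SI: a = 5.363 Gm = 5.363e+09 m.
p = a (1 − e²).
p = 5.363e+09 · (1 − (0.2373)²) = 5.363e+09 · 0.943689 ≈ 5.061e+09 m = 5.061 Gm.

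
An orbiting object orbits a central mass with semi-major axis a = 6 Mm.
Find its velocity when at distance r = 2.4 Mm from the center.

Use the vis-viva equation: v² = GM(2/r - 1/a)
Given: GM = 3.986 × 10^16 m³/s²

Convert to SI: a = 6 Mm = 6e+06 m; r = 2.4 Mm = 2.4e+06 m.
Vis-viva: v = √(GM · (2/r − 1/a)).
2/r − 1/a = 2/2.4e+06 − 1/6e+06 = 6.66667e-07 m⁻¹.
v = √(3.986e+16 · 6.66667e-07) m/s ≈ 1.63e+05 m/s = 163 km/s.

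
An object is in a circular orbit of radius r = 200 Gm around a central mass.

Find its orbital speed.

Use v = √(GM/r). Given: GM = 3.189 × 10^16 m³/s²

Convert to SI: r = 200 Gm = 2e+11 m.
For a circular orbit, gravity supplies the centripetal force, so v = √(GM / r).
v = √(3.189e+16 / 2e+11) m/s ≈ 399.3 m/s = 399.3 m/s.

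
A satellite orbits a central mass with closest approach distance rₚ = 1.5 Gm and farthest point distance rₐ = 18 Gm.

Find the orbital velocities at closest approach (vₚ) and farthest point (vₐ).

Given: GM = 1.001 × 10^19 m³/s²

Convert to SI: rₚ = 1.5 Gm = 1.5e+09 m; rₐ = 18 Gm = 1.8e+10 m.
Use the vis-viva equation v² = GM(2/r − 1/a) with a = (rₚ + rₐ)/2 = (1.5e+09 + 1.8e+10)/2 = 9.75e+09 m.
vₚ = √(GM · (2/rₚ − 1/a)) = √(1.001e+19 · (2/1.5e+09 − 1/9.75e+09)) m/s ≈ 1.11e+05 m/s = 111 km/s.
vₐ = √(GM · (2/rₐ − 1/a)) = √(1.001e+19 · (2/1.8e+10 − 1/9.75e+09)) m/s ≈ 9250 m/s = 9.25 km/s.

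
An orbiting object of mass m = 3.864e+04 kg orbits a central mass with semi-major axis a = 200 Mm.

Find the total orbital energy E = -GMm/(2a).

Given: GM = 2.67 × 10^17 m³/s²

Convert to SI: a = 200 Mm = 2e+08 m.
E = −GMm / (2a).
E = −2.67e+17 · 3.864e+04 / (2 · 2e+08) J ≈ -2.579e+13 J = -25.79 TJ.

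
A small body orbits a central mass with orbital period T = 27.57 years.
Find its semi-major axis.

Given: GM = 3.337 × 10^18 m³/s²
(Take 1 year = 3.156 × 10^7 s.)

Convert to SI: T = 27.57 years = 8.70109e+08 s.
Invert Kepler's third law: a = (GM · T² / (4π²))^(1/3).
Substituting T = 8.70109e+08 s and GM = 3.337e+18 m³/s²:
a = (3.337e+18 · (8.70109e+08)² / (4π²))^(1/3) m
a ≈ 4e+11 m = 400 Gm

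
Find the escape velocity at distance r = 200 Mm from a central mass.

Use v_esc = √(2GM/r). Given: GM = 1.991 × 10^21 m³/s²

Convert to SI: r = 200 Mm = 2e+08 m.
Escape velocity comes from setting total energy to zero: ½v² − GM/r = 0 ⇒ v_esc = √(2GM / r).
v_esc = √(2 · 1.991e+21 / 2e+08) m/s ≈ 4.462e+06 m/s = 4462 km/s.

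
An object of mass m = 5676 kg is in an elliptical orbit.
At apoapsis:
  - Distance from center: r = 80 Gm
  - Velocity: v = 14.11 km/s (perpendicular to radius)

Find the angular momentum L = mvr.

Convert to SI: r = 80 Gm = 8e+10 m; v = 14.11 km/s = 14110 m/s.
Since v is perpendicular to r, L = m · v · r.
L = 5676 · 14110 · 8e+10 kg·m²/s ≈ 6.407e+18 kg·m²/s.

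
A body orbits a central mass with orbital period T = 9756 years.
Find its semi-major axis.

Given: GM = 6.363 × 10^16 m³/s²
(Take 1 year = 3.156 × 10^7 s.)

Convert to SI: T = 9756 years = 3.07899e+11 s.
Invert Kepler's third law: a = (GM · T² / (4π²))^(1/3).
Substituting T = 3.07899e+11 s and GM = 6.363e+16 m³/s²:
a = (6.363e+16 · (3.07899e+11)² / (4π²))^(1/3) m
a ≈ 5.346e+12 m = 5.346 × 10^12 m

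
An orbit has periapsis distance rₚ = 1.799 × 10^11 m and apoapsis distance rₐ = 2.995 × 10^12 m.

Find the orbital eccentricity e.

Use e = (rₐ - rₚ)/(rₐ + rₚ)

e = (rₐ − rₚ) / (rₐ + rₚ).
e = (2.995e+12 − 1.799e+11) / (2.995e+12 + 1.799e+11) = 2.8151e+12 / 3.1749e+12 ≈ 0.8867.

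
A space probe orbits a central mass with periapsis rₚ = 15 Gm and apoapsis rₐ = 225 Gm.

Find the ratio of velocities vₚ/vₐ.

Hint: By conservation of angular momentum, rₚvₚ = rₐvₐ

Convert to SI: rₚ = 15 Gm = 1.5e+10 m; rₐ = 225 Gm = 2.25e+11 m.
Conservation of angular momentum gives rₚvₚ = rₐvₐ, so vₚ/vₐ = rₐ/rₚ.
vₚ/vₐ = 2.25e+11 / 1.5e+10 ≈ 15.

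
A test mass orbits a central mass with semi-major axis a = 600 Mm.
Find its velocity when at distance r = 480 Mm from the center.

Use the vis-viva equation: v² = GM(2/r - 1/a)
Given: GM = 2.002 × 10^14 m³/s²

Convert to SI: a = 600 Mm = 6e+08 m; r = 480 Mm = 4.8e+08 m.
Vis-viva: v = √(GM · (2/r − 1/a)).
2/r − 1/a = 2/4.8e+08 − 1/6e+08 = 2.5e-09 m⁻¹.
v = √(2.002e+14 · 2.5e-09) m/s ≈ 707.5 m/s = 707.5 m/s.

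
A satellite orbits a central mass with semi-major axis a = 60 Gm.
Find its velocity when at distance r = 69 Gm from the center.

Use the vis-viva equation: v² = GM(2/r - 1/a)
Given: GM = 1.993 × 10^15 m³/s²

Convert to SI: a = 60 Gm = 6e+10 m; r = 69 Gm = 6.9e+10 m.
Vis-viva: v = √(GM · (2/r − 1/a)).
2/r − 1/a = 2/6.9e+10 − 1/6e+10 = 1.23188e-11 m⁻¹.
v = √(1.993e+15 · 1.23188e-11) m/s ≈ 156.7 m/s = 156.7 m/s.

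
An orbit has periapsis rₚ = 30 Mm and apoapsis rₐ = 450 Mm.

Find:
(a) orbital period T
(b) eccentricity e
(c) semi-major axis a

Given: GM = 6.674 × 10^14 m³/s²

Convert to SI: rₚ = 30 Mm = 3e+07 m; rₐ = 450 Mm = 4.5e+08 m.
(a) With a = (rₚ + rₐ)/2 = 2.4e+08 m, T = 2π √(a³/GM) = 2π √((2.4e+08)³/6.674e+14) s ≈ 9.043e+05 s
(b) e = (rₐ − rₚ)/(rₐ + rₚ) = (4.5e+08 − 3e+07)/(4.5e+08 + 3e+07) ≈ 0.875
(c) a = (rₚ + rₐ)/2 = (3e+07 + 4.5e+08)/2 ≈ 2.4e+08 m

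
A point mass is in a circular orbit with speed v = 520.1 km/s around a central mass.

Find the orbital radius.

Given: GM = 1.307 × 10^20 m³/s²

Convert to SI: v = 520.1 km/s = 520100 m/s.
For a circular orbit, v² = GM / r, so r = GM / v².
r = 1.307e+20 / (520100)² m ≈ 4.832e+08 m = 4.832 × 10^8 m.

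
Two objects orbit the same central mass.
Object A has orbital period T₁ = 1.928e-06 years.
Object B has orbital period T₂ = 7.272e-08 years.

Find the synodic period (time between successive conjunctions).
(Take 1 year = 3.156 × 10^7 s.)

Convert to SI: T₁ = 1.928e-06 years = 60.8477 s; T₂ = 7.272e-08 years = 2.29504 s.
T_syn = |T₁ · T₂ / (T₁ − T₂)|.
T_syn = |60.8477 · 2.29504 / (60.8477 − 2.29504)| s ≈ 2.385 s = 7.557e-08 years.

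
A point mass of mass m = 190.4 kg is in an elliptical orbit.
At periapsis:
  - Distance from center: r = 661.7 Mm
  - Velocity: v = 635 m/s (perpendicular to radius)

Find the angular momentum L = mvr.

Convert to SI: r = 661.7 Mm = 6.617e+08 m.
Since v is perpendicular to r, L = m · v · r.
L = 190.4 · 635 · 6.617e+08 kg·m²/s ≈ 8e+13 kg·m²/s.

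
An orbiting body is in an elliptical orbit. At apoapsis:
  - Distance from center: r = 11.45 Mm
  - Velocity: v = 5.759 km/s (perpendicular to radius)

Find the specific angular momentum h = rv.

Convert to SI: r = 11.45 Mm = 1.145e+07 m; v = 5.759 km/s = 5759 m/s.
With v perpendicular to r, h = r · v.
h = 1.145e+07 · 5759 m²/s ≈ 6.594e+10 m²/s.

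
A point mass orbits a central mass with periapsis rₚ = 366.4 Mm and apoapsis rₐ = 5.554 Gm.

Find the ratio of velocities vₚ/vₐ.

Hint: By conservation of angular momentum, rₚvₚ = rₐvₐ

Convert to SI: rₚ = 366.4 Mm = 3.664e+08 m; rₐ = 5.554 Gm = 5.554e+09 m.
Conservation of angular momentum gives rₚvₚ = rₐvₐ, so vₚ/vₐ = rₐ/rₚ.
vₚ/vₐ = 5.554e+09 / 3.664e+08 ≈ 15.16.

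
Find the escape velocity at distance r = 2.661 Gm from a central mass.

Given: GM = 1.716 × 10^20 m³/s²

Convert to SI: r = 2.661 Gm = 2.661e+09 m.
Escape velocity comes from setting total energy to zero: ½v² − GM/r = 0 ⇒ v_esc = √(2GM / r).
v_esc = √(2 · 1.716e+20 / 2.661e+09) m/s ≈ 3.591e+05 m/s = 359.1 km/s.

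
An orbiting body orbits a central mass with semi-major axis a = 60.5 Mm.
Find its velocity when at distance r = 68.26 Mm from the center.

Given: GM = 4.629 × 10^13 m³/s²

Convert to SI: a = 60.5 Mm = 6.05e+07 m; r = 68.26 Mm = 6.826e+07 m.
Vis-viva: v = √(GM · (2/r − 1/a)).
2/r − 1/a = 2/6.826e+07 − 1/6.05e+07 = 1.27708e-08 m⁻¹.
v = √(4.629e+13 · 1.27708e-08) m/s ≈ 768.9 m/s = 768.9 m/s.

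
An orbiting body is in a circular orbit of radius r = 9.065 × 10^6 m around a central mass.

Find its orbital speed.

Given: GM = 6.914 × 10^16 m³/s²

For a circular orbit, gravity supplies the centripetal force, so v = √(GM / r).
v = √(6.914e+16 / 9.065e+06) m/s ≈ 8.733e+04 m/s = 87.33 km/s.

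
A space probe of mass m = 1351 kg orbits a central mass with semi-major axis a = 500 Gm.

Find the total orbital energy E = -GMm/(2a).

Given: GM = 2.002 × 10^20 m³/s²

Convert to SI: a = 500 Gm = 5e+11 m.
E = −GMm / (2a).
E = −2.002e+20 · 1351 / (2 · 5e+11) J ≈ -2.705e+11 J = -270.5 GJ.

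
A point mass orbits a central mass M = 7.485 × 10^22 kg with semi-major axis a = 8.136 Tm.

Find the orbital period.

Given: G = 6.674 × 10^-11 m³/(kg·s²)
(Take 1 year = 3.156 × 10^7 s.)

Convert to SI: a = 8.136 Tm = 8.136e+12 m.
GM = G · M = 6.674e-11 · 7.485e+22 = 4.99549e+12 m³/s².
Kepler's third law: T = 2π √(a³ / GM).
Substituting a = 8.136e+12 m and GM = 4.99549e+12 m³/s²:
T = 2π √((8.136e+12)³ / 4.99549e+12) s
T ≈ 6.524e+13 s = 2.067e+06 years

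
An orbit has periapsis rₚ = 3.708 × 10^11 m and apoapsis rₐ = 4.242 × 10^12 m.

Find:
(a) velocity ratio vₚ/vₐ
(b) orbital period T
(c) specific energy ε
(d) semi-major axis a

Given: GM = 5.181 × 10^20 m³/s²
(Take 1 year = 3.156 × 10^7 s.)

(a) Conservation of angular momentum (rₚvₚ = rₐvₐ) gives vₚ/vₐ = rₐ/rₚ = 4.242e+12/3.708e+11 ≈ 11.44
(b) With a = (rₚ + rₐ)/2 = 2.3064e+12 m, T = 2π √(a³/GM) = 2π √((2.3064e+12)³/5.181e+20) s ≈ 9.669e+08 s
(c) With a = (rₚ + rₐ)/2 = 2.3064e+12 m, ε = −GM/(2a) = −5.181e+20/(2 · 2.3064e+12) J/kg ≈ -1.123e+08 J/kg
(d) a = (rₚ + rₐ)/2 = (3.708e+11 + 4.242e+12)/2 ≈ 2.306e+12 m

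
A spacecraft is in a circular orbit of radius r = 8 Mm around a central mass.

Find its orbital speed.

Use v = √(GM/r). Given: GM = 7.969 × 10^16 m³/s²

Convert to SI: r = 8 Mm = 8e+06 m.
For a circular orbit, gravity supplies the centripetal force, so v = √(GM / r).
v = √(7.969e+16 / 8e+06) m/s ≈ 9.981e+04 m/s = 99.81 km/s.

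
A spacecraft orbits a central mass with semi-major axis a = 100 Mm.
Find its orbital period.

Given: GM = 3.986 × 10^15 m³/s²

Convert to SI: a = 100 Mm = 1e+08 m.
Kepler's third law: T = 2π √(a³ / GM).
Substituting a = 1e+08 m and GM = 3.986e+15 m³/s²:
T = 2π √((1e+08)³ / 3.986e+15) s
T ≈ 9.952e+04 s = 1.152 days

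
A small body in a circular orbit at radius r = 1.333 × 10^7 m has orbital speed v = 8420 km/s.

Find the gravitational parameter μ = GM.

Convert to SI: v = 8420 km/s = 8.42e+06 m/s.
For a circular orbit v² = GM/r, so GM = v² · r.
GM = (8.42e+06)² · 1.333e+07 m³/s² ≈ 9.45e+20 m³/s² = 9.45 × 10^20 m³/s².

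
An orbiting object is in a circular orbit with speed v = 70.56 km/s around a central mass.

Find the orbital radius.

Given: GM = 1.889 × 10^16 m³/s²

Convert to SI: v = 70.56 km/s = 70560 m/s.
For a circular orbit, v² = GM / r, so r = GM / v².
r = 1.889e+16 / (70560)² m ≈ 3.794e+06 m = 3.794 Mm.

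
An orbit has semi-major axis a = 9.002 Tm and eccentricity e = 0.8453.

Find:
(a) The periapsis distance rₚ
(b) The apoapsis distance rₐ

Convert to SI: a = 9.002 Tm = 9.002e+12 m.
(a) rₚ = a(1 − e) = 9.002e+12 · (1 − 0.8453) = 9.002e+12 · 0.1547 ≈ 1.393e+12 m = 1.393 Tm.
(b) rₐ = a(1 + e) = 9.002e+12 · (1 + 0.8453) = 9.002e+12 · 1.8453 ≈ 1.661e+13 m = 16.61 Tm.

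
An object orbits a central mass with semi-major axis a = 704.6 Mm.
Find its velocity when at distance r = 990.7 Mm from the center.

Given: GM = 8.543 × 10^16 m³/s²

Convert to SI: a = 704.6 Mm = 7.046e+08 m; r = 990.7 Mm = 9.907e+08 m.
Vis-viva: v = √(GM · (2/r − 1/a)).
2/r − 1/a = 2/9.907e+08 − 1/7.046e+08 = 5.9953e-10 m⁻¹.
v = √(8.543e+16 · 5.9953e-10) m/s ≈ 7157 m/s = 7.157 km/s.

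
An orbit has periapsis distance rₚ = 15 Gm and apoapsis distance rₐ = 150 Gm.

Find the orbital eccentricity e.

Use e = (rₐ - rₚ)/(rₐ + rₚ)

Convert to SI: rₚ = 15 Gm = 1.5e+10 m; rₐ = 150 Gm = 1.5e+11 m.
e = (rₐ − rₚ) / (rₐ + rₚ).
e = (1.5e+11 − 1.5e+10) / (1.5e+11 + 1.5e+10) = 1.35e+11 / 1.65e+11 ≈ 0.8182.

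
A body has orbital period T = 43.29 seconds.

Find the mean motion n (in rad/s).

n = 2π / T.
n = 2π / 43.29 s ≈ 0.1451 rad/s.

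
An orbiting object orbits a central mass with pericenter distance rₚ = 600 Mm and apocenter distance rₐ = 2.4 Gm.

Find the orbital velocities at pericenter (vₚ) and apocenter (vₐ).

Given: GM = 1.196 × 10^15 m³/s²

Convert to SI: rₚ = 600 Mm = 6e+08 m; rₐ = 2.4 Gm = 2.4e+09 m.
Use the vis-viva equation v² = GM(2/r − 1/a) with a = (rₚ + rₐ)/2 = (6e+08 + 2.4e+09)/2 = 1.5e+09 m.
vₚ = √(GM · (2/rₚ − 1/a)) = √(1.196e+15 · (2/6e+08 − 1/1.5e+09)) m/s ≈ 1786 m/s = 1.786 km/s.
vₐ = √(GM · (2/rₐ − 1/a)) = √(1.196e+15 · (2/2.4e+09 − 1/1.5e+09)) m/s ≈ 446.5 m/s = 446.5 m/s.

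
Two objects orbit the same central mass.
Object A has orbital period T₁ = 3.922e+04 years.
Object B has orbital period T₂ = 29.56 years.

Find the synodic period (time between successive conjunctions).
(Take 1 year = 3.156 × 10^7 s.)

Convert to SI: T₁ = 3.922e+04 years = 1.23778e+12 s; T₂ = 29.56 years = 9.32914e+08 s.
T_syn = |T₁ · T₂ / (T₁ − T₂)|.
T_syn = |1.23778e+12 · 9.32914e+08 / (1.23778e+12 − 9.32914e+08)| s ≈ 9.336e+08 s = 29.58 years.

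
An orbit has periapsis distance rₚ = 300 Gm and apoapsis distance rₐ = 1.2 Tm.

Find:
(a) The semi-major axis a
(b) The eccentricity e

Convert to SI: rₚ = 300 Gm = 3e+11 m; rₐ = 1.2 Tm = 1.2e+12 m.
(a) a = (rₚ + rₐ) / 2 = (3e+11 + 1.2e+12) / 2 ≈ 7.5e+11 m = 750 Gm.
(b) e = (rₐ − rₚ) / (rₐ + rₚ) = (1.2e+12 − 3e+11) / (1.2e+12 + 3e+11) ≈ 0.6.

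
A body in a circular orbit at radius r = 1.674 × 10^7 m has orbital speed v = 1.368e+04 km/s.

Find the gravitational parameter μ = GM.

Convert to SI: v = 1.368e+04 km/s = 1.368e+07 m/s.
For a circular orbit v² = GM/r, so GM = v² · r.
GM = (1.368e+07)² · 1.674e+07 m³/s² ≈ 3.133e+21 m³/s² = 3.133 × 10^21 m³/s².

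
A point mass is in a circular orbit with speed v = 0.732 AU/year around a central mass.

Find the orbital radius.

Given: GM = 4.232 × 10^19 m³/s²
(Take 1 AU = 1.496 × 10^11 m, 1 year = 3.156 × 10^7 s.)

Convert to SI: v = 0.732 AU/year = 3469.81 m/s.
For a circular orbit, v² = GM / r, so r = GM / v².
r = 4.232e+19 / (3469.81)² m ≈ 3.515e+12 m = 23.5 AU.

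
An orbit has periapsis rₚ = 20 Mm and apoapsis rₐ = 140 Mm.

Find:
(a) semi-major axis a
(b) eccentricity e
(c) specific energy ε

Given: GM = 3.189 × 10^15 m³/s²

Convert to SI: rₚ = 20 Mm = 2e+07 m; rₐ = 140 Mm = 1.4e+08 m.
(a) a = (rₚ + rₐ)/2 = (2e+07 + 1.4e+08)/2 ≈ 8e+07 m
(b) e = (rₐ − rₚ)/(rₐ + rₚ) = (1.4e+08 − 2e+07)/(1.4e+08 + 2e+07) ≈ 0.75
(c) With a = (rₚ + rₐ)/2 = 8e+07 m, ε = −GM/(2a) = −3.189e+15/(2 · 8e+07) J/kg ≈ -1.993e+07 J/kg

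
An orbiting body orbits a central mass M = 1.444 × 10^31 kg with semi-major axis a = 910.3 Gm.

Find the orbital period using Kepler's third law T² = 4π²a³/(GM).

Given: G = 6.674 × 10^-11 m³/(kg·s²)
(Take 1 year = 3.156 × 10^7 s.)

Convert to SI: a = 910.3 Gm = 9.103e+11 m.
GM = G · M = 6.674e-11 · 1.444e+31 = 9.63726e+20 m³/s².
Kepler's third law: T = 2π √(a³ / GM).
Substituting a = 9.103e+11 m and GM = 9.63726e+20 m³/s²:
T = 2π √((9.103e+11)³ / 9.63726e+20) s
T ≈ 1.758e+08 s = 5.57 years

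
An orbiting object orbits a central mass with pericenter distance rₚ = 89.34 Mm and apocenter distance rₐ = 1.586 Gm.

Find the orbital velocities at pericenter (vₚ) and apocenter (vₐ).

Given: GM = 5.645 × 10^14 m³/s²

Convert to SI: rₚ = 89.34 Mm = 8.934e+07 m; rₐ = 1.586 Gm = 1.586e+09 m.
Use the vis-viva equation v² = GM(2/r − 1/a) with a = (rₚ + rₐ)/2 = (8.934e+07 + 1.586e+09)/2 = 8.3767e+08 m.
vₚ = √(GM · (2/rₚ − 1/a)) = √(5.645e+14 · (2/8.934e+07 − 1/8.3767e+08)) m/s ≈ 3459 m/s = 3.459 km/s.
vₐ = √(GM · (2/rₐ − 1/a)) = √(5.645e+14 · (2/1.586e+09 − 1/8.3767e+08)) m/s ≈ 194.8 m/s = 194.8 m/s.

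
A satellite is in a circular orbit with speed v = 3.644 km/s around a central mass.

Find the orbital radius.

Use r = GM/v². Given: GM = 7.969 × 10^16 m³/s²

Convert to SI: v = 3.644 km/s = 3644 m/s.
For a circular orbit, v² = GM / r, so r = GM / v².
r = 7.969e+16 / (3644)² m ≈ 6.001e+09 m = 6.001 Gm.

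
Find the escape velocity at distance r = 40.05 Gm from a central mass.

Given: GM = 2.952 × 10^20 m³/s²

Convert to SI: r = 40.05 Gm = 4.005e+10 m.
Escape velocity comes from setting total energy to zero: ½v² − GM/r = 0 ⇒ v_esc = √(2GM / r).
v_esc = √(2 · 2.952e+20 / 4.005e+10) m/s ≈ 1.214e+05 m/s = 121.4 km/s.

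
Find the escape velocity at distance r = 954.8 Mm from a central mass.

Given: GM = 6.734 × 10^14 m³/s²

Convert to SI: r = 954.8 Mm = 9.548e+08 m.
Escape velocity comes from setting total energy to zero: ½v² − GM/r = 0 ⇒ v_esc = √(2GM / r).
v_esc = √(2 · 6.734e+14 / 9.548e+08) m/s ≈ 1188 m/s = 1.188 km/s.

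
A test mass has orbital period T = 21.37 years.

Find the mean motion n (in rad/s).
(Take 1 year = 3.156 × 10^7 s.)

Convert to SI: T = 21.37 years = 6.74437e+08 s.
n = 2π / T.
n = 2π / 6.74437e+08 s ≈ 9.316e-09 rad/s.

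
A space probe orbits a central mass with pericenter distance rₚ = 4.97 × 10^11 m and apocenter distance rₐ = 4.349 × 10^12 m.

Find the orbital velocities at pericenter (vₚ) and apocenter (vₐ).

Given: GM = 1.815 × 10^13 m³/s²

Use the vis-viva equation v² = GM(2/r − 1/a) with a = (rₚ + rₐ)/2 = (4.97e+11 + 4.349e+12)/2 = 2.423e+12 m.
vₚ = √(GM · (2/rₚ − 1/a)) = √(1.815e+13 · (2/4.97e+11 − 1/2.423e+12)) m/s ≈ 8.096 m/s = 8.096 m/s.
vₐ = √(GM · (2/rₐ − 1/a)) = √(1.815e+13 · (2/4.349e+12 − 1/2.423e+12)) m/s ≈ 0.9252 m/s = 0.9252 m/s.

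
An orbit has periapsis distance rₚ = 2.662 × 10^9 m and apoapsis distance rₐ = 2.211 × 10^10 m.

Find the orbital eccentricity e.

e = (rₐ − rₚ) / (rₐ + rₚ).
e = (2.211e+10 − 2.662e+09) / (2.211e+10 + 2.662e+09) = 1.9448e+10 / 2.4772e+10 ≈ 0.7851.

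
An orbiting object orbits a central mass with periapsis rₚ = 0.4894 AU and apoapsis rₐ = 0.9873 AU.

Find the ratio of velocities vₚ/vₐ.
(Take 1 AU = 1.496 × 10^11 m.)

Convert to SI: rₚ = 0.4894 AU = 7.32142e+10 m; rₐ = 0.9873 AU = 1.477e+11 m.
Conservation of angular momentum gives rₚvₚ = rₐvₐ, so vₚ/vₐ = rₐ/rₚ.
vₚ/vₐ = 1.477e+11 / 7.32142e+10 ≈ 2.017.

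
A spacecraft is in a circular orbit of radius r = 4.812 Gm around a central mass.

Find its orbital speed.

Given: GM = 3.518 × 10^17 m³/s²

Convert to SI: r = 4.812 Gm = 4.812e+09 m.
For a circular orbit, gravity supplies the centripetal force, so v = √(GM / r).
v = √(3.518e+17 / 4.812e+09) m/s ≈ 8550 m/s = 8.55 km/s.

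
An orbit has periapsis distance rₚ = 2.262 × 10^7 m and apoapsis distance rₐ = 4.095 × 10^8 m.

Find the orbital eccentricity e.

e = (rₐ − rₚ) / (rₐ + rₚ).
e = (4.095e+08 − 2.262e+07) / (4.095e+08 + 2.262e+07) = 3.8688e+08 / 4.3212e+08 ≈ 0.8953.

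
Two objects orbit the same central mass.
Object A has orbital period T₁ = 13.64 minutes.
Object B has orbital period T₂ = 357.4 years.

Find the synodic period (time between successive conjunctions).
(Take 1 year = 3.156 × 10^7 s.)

Convert to SI: T₁ = 13.64 minutes = 818.4 s; T₂ = 357.4 years = 1.12795e+10 s.
T_syn = |T₁ · T₂ / (T₁ − T₂)|.
T_syn = |818.4 · 1.12795e+10 / (818.4 − 1.12795e+10)| s ≈ 818.4 s = 13.64 minutes.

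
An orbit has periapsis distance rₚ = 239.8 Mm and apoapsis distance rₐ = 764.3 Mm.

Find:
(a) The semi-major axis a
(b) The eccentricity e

Convert to SI: rₚ = 239.8 Mm = 2.398e+08 m; rₐ = 764.3 Mm = 7.643e+08 m.
(a) a = (rₚ + rₐ) / 2 = (2.398e+08 + 7.643e+08) / 2 ≈ 5.02e+08 m = 502.1 Mm.
(b) e = (rₐ − rₚ) / (rₐ + rₚ) = (7.643e+08 − 2.398e+08) / (7.643e+08 + 2.398e+08) ≈ 0.5224.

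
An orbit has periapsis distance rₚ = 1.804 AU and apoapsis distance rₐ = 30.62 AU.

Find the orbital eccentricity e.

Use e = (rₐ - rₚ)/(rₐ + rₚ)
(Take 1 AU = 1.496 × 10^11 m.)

Convert to SI: rₚ = 1.804 AU = 2.69878e+11 m; rₐ = 30.62 AU = 4.58075e+12 m.
e = (rₐ − rₚ) / (rₐ + rₚ).
e = (4.58075e+12 − 2.69878e+11) / (4.58075e+12 + 2.69878e+11) = 4.31087e+12 / 4.85063e+12 ≈ 0.8887.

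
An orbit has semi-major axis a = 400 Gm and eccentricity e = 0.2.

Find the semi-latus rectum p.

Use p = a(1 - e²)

Convert to SI: a = 400 Gm = 4e+11 m.
p = a (1 − e²).
p = 4e+11 · (1 − (0.2)²) = 4e+11 · 0.96 ≈ 3.84e+11 m = 384 Gm.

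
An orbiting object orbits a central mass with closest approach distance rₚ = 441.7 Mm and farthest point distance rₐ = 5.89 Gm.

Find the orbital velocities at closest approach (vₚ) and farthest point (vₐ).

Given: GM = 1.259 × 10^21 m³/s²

Convert to SI: rₚ = 441.7 Mm = 4.417e+08 m; rₐ = 5.89 Gm = 5.89e+09 m.
Use the vis-viva equation v² = GM(2/r − 1/a) with a = (rₚ + rₐ)/2 = (4.417e+08 + 5.89e+09)/2 = 3.16585e+09 m.
vₚ = √(GM · (2/rₚ − 1/a)) = √(1.259e+21 · (2/4.417e+08 − 1/3.16585e+09)) m/s ≈ 2.303e+06 m/s = 2303 km/s.
vₐ = √(GM · (2/rₐ − 1/a)) = √(1.259e+21 · (2/5.89e+09 − 1/3.16585e+09)) m/s ≈ 1.727e+05 m/s = 172.7 km/s.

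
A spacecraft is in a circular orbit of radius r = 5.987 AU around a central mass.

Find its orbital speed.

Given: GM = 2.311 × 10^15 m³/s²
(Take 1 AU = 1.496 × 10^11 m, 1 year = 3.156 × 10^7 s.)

Convert to SI: r = 5.987 AU = 8.95655e+11 m.
For a circular orbit, gravity supplies the centripetal force, so v = √(GM / r).
v = √(2.311e+15 / 8.95655e+11) m/s ≈ 50.8 m/s = 0.01072 AU/year.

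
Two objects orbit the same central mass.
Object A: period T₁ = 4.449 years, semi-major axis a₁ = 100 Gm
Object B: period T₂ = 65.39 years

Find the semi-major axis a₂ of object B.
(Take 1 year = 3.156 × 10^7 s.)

Convert to SI: T₁ = 4.449 years = 1.4041e+08 s; a₁ = 100 Gm = 1e+11 m; T₂ = 65.39 years = 2.06371e+09 s.
Kepler's third law: (T₁/T₂)² = (a₁/a₂)³ ⇒ a₂ = a₁ · (T₂/T₁)^(2/3).
T₂/T₁ = 2.06371e+09 / 1.4041e+08 = 14.6977.
a₂ = 1e+11 · (14.6977)^(2/3) m ≈ 6e+11 m = 600 Gm.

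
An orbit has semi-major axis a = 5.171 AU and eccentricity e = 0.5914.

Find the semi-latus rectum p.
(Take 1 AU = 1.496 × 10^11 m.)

Convert to SI: a = 5.171 AU = 7.73582e+11 m.
p = a (1 − e²).
p = 7.73582e+11 · (1 − (0.5914)²) = 7.73582e+11 · 0.650246 ≈ 5.03e+11 m = 3.362 AU.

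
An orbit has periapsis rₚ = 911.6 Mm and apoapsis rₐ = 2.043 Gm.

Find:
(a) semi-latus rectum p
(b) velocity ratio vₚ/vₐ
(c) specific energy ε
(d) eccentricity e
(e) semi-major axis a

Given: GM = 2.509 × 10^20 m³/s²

Convert to SI: rₚ = 911.6 Mm = 9.116e+08 m; rₐ = 2.043 Gm = 2.043e+09 m.
(a) From a = (rₚ + rₐ)/2 = 1.4773e+09 m and e = (rₐ − rₚ)/(rₐ + rₚ) = 0.382928, p = a(1 − e²) = 1.4773e+09 · (1 − (0.382928)²) ≈ 1.261e+09 m
(b) Conservation of angular momentum (rₚvₚ = rₐvₐ) gives vₚ/vₐ = rₐ/rₚ = 2.043e+09/9.116e+08 ≈ 2.241
(c) With a = (rₚ + rₐ)/2 = 1.4773e+09 m, ε = −GM/(2a) = −2.509e+20/(2 · 1.4773e+09) J/kg ≈ -8.492e+10 J/kg
(d) e = (rₐ − rₚ)/(rₐ + rₚ) = (2.043e+09 − 9.116e+08)/(2.043e+09 + 9.116e+08) ≈ 0.3829
(e) a = (rₚ + rₐ)/2 = (9.116e+08 + 2.043e+09)/2 ≈ 1.477e+09 m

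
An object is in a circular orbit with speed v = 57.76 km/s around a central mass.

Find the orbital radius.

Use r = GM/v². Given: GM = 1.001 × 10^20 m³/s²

Convert to SI: v = 57.76 km/s = 57760 m/s.
For a circular orbit, v² = GM / r, so r = GM / v².
r = 1.001e+20 / (57760)² m ≈ 3e+10 m = 30 Gm.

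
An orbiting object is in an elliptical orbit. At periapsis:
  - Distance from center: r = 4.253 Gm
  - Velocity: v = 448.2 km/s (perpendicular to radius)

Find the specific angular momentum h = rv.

Convert to SI: r = 4.253 Gm = 4.253e+09 m; v = 448.2 km/s = 448200 m/s.
With v perpendicular to r, h = r · v.
h = 4.253e+09 · 448200 m²/s ≈ 1.906e+15 m²/s.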